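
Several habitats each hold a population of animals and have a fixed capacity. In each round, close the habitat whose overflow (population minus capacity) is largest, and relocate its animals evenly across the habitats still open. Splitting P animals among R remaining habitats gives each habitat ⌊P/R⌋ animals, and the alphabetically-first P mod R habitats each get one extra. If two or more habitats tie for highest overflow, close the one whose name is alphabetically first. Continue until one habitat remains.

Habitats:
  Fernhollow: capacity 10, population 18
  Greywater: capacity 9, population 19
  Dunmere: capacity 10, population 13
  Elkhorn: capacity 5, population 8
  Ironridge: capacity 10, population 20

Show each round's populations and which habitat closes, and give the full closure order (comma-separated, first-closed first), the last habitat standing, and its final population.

Closure order: Greywater, Ironridge, Fernhollow, Dunmere
Last habitat: Elkhorn with 78 animals

Round 1: Dunmere=13 Elkhorn=8 Fernhollow=18 Greywater=19 Ironridge=20 → close Greywater (overflow 10)
  19÷4 = 4 each, +1 to first 3
Round 2: Dunmere=18 Elkhorn=13 Fernhollow=23 Ironridge=24 → close Ironridge (overflow 14)
  24÷3 = 8 each, +1 to first 0
Round 3: Dunmere=26 Elkhorn=21 Fernhollow=31 → close Fernhollow (overflow 21)
  31÷2 = 15 each, +1 to first 1
Round 4: Dunmere=42 Elkhorn=36 → close Dunmere (overflow 32)
  42÷1 = 42 each, +1 to first 0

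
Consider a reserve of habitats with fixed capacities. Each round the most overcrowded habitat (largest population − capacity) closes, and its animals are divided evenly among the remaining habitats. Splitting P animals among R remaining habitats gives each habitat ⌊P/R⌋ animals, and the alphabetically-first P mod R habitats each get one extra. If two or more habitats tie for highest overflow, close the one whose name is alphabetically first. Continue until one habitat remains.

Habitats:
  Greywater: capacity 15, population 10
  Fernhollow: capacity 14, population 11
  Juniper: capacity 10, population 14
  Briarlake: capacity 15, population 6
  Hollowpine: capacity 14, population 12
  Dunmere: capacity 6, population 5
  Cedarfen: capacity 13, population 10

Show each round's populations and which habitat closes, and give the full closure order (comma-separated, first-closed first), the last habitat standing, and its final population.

Closure order: Juniper, Dunmere, Cedarfen, Fernhollow, Hollowpine, Greywater
Last habitat: Briarlake with 68 animals

Round 1: Briarlake=6 Cedarfen=10 Dunmere=5 Fernhollow=11 Greywater=10 Hollowpine=12 Juniper=14 → close Juniper (overflow 4)
  14÷6 = 2 each, +1 to first 2
Round 2: Briarlake=9 Cedarfen=13 Dunmere=7 Fernhollow=13 Greywater=12 Hollowpine=14 → close Dunmere (overflow 1)
  7÷5 = 1 each, +1 to first 2
Round 3: Briarlake=11 Cedarfen=15 Fernhollow=14 Greywater=13 Hollowpine=15 → close Cedarfen (overflow 2)
  15÷4 = 3 each, +1 to first 3
Round 4: Briarlake=15 Fernhollow=18 Greywater=17 Hollowpine=18 → close Fernhollow (overflow 4)
  18÷3 = 6 each, +1 to first 0
Round 5: Briarlake=21 Greywater=23 Hollowpine=24 → close Hollowpine (overflow 10)
  24÷2 = 12 each, +1 to first 0
Round 6: Briarlake=33 Greywater=35 → close Greywater (overflow 20)
  35÷1 = 35 each, +1 to first 0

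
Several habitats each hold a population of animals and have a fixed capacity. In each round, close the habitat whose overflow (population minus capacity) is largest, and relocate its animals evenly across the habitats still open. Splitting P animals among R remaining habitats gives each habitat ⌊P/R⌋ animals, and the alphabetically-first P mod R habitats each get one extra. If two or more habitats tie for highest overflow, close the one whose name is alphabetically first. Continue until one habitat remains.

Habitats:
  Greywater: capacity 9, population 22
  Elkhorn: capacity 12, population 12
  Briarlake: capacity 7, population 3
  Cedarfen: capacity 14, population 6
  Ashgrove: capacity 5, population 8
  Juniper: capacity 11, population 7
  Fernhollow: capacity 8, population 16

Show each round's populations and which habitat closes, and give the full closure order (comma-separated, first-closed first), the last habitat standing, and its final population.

Closure order: Greywater, Fernhollow, Ashgrove, Elkhorn, Briarlake, Juniper
Last habitat: Cedarfen with 74 animals

Round 1: Ashgrove=8 Briarlake=3 Cedarfen=6 Elkhorn=12 Fernhollow=16 Greywater=22 Juniper=7 → close Greywater (overflow 13)
  22÷6 = 3 each, +1 to first 4
Round 2: Ashgrove=12 Briarlake=7 Cedarfen=10 Elkhorn=16 Fernhollow=19 Juniper=10 → close Fernhollow (overflow 11)
  19÷5 = 3 each, +1 to first 4
Round 3: Ashgrove=16 Briarlake=11 Cedarfen=14 Elkhorn=20 Juniper=13 → close Ashgrove (overflow 11)
  16÷4 = 4 each, +1 to first 0
Round 4: Briarlake=15 Cedarfen=18 Elkhorn=24 Juniper=17 → close Elkhorn (overflow 12)
  24÷3 = 8 each, +1 to first 0
Round 5: Briarlake=23 Cedarfen=26 Juniper=25 → close Briarlake (overflow 16)
  23÷2 = 11 each, +1 to first 1
Round 6: Cedarfen=38 Juniper=36 → close Juniper (overflow 25)
  36÷1 = 36 each, +1 to first 0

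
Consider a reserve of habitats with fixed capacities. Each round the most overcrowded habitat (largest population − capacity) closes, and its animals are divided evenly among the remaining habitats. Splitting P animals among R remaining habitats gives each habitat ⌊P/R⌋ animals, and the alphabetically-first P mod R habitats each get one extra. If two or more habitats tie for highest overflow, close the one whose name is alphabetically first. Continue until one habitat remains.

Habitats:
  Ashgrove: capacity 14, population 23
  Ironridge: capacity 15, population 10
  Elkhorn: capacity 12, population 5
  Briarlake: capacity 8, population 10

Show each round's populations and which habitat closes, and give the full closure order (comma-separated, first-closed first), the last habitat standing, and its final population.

Closure order: Ashgrove, Briarlake, Ironridge
Last habitat: Elkhorn with 48 animals

Round 1: Ashgrove=23 Briarlake=10 Elkhorn=5 Ironridge=10 → close Ashgrove (overflow 9)
  23÷3 = 7 each, +1 to first 2
Round 2: Briarlake=18 Elkhorn=13 Ironridge=17 → close Briarlake (overflow 10)
  18÷2 = 9 each, +1 to first 0
Round 3: Elkhorn=22 Ironridge=26 → close Ironridge (overflow 11)
  26÷1 = 26 each, +1 to first 0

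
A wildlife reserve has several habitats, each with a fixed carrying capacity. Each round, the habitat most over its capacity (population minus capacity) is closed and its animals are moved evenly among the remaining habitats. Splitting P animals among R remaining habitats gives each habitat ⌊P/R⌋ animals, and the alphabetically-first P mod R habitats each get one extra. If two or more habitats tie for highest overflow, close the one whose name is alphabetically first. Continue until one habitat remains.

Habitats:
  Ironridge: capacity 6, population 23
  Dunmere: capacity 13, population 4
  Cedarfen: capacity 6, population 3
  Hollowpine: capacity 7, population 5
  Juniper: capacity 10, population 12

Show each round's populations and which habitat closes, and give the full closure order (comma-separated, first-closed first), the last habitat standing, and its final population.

Round 1: Cedarfen=3 Dunmere=4 Hollowpine=5 Ironridge=23 Juniper=12 → close Ironridge (overflow 17)
  23÷4 = 5 each, +1 to first 3
Round 2: Cedarfen=9 Dunmere=10 Hollowpine=11 Juniper=17 → close Juniper (overflow 7)
  17÷3 = 5 each, +1 to first 2
Round 3: Cedarfen=15 Dunmere=16 Hollowpine=16 → close Cedarfen (overflow 9)
  15÷2 = 7 each, +1 to first 1
Round 4: Dunmere=24 Hollowpine=23 → close Hollowpine (overflow 16)
  23÷1 = 23 each, +1 to first 0

Closure order: Ironridge, Juniper, Cedarfen, Hollowpine
Last habitat: Dunmere with 47 animals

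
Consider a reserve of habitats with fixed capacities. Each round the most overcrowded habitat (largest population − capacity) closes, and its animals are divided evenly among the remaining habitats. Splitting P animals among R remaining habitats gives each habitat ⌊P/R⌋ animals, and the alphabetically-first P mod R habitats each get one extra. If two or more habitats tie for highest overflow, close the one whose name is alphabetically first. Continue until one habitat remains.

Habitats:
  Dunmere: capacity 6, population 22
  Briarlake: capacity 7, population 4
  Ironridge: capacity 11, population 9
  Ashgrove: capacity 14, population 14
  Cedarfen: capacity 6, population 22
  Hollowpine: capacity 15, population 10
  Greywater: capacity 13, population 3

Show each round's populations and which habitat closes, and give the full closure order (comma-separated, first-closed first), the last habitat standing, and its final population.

Round 1: Ashgrove=14 Briarlake=4 Cedarfen=22 Dunmere=22 Greywater=3 Hollowpine=10 Ironridge=9 → close Cedarfen (overflow 16)
  22÷6 = 3 each, +1 to first 4
Round 2: Ashgrove=18 Briarlake=8 Dunmere=26 Greywater=7 Hollowpine=13 Ironridge=12 → close Dunmere (overflow 20)
  26÷5 = 5 each, +1 to first 1
Round 3: Ashgrove=24 Briarlake=13 Greywater=12 Hollowpine=18 Ironridge=17 → close Ashgrove (overflow 10)
  24÷4 = 6 each, +1 to first 0
Round 4: Briarlake=19 Greywater=18 Hollowpine=24 Ironridge=23 → close Briarlake (overflow 12)
  19÷3 = 6 each, +1 to first 1
Round 5: Greywater=25 Hollowpine=30 Ironridge=29 → close Ironridge (overflow 18)
  29÷2 = 14 each, +1 to first 1
Round 6: Greywater=40 Hollowpine=44 → close Hollowpine (overflow 29)
  44÷1 = 44 each, +1 to first 0

Closure order: Cedarfen, Dunmere, Ashgrove, Briarlake, Ironridge, Hollowpine
Last habitat: Greywater with 84 animals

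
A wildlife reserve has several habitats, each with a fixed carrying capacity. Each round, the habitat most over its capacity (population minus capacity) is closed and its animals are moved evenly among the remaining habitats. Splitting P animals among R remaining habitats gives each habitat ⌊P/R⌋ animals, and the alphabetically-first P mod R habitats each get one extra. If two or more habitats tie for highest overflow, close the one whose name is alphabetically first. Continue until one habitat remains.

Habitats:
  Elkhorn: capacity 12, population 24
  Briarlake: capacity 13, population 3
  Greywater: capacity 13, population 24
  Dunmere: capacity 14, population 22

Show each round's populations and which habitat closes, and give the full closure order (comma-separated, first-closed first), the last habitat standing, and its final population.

Closure order: Elkhorn, Greywater, Dunmere
Last habitat: Briarlake with 73 animals

Round 1: Briarlake=3 Dunmere=22 Elkhorn=24 Greywater=24 → close Elkhorn (overflow 12)
  24÷3 = 8 each, +1 to first 0
Round 2: Briarlake=11 Dunmere=30 Greywater=32 → close Greywater (overflow 19)
  32÷2 = 16 each, +1 to first 0
Round 3: Briarlake=27 Dunmere=46 → close Dunmere (overflow 32)
  46÷1 = 46 each, +1 to first 0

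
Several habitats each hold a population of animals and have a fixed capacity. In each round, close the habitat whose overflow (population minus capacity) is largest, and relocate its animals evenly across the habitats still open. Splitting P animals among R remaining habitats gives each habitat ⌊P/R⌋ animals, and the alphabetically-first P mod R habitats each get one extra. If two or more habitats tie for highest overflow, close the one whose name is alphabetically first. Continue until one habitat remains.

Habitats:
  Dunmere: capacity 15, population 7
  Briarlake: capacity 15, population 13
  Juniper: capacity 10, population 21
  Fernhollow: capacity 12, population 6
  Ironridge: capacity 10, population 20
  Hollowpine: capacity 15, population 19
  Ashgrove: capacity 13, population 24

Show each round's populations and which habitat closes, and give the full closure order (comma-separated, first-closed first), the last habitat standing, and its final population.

Closure order: Ashgrove, Juniper, Ironridge, Hollowpine, Briarlake, Fernhollow
Last habitat: Dunmere with 110 animals

Round 1: Ashgrove=24 Briarlake=13 Dunmere=7 Fernhollow=6 Hollowpine=19 Ironridge=20 Juniper=21 → close Ashgrove (overflow 11)
  24÷6 = 4 each, +1 to first 0
Round 2: Briarlake=17 Dunmere=11 Fernhollow=10 Hollowpine=23 Ironridge=24 Juniper=25 → close Juniper (overflow 15)
  25÷5 = 5 each, +1 to first 0
Round 3: Briarlake=22 Dunmere=16 Fernhollow=15 Hollowpine=28 Ironridge=29 → close Ironridge (overflow 19)
  29÷4 = 7 each, +1 to first 1
Round 4: Briarlake=30 Dunmere=23 Fernhollow=22 Hollowpine=35 → close Hollowpine (overflow 20)
  35÷3 = 11 each, +1 to first 2
Round 5: Briarlake=42 Dunmere=35 Fernhollow=33 → close Briarlake (overflow 27)
  42÷2 = 21 each, +1 to first 0
Round 6: Dunmere=56 Fernhollow=54 → close Fernhollow (overflow 42)
  54÷1 = 54 each, +1 to first 0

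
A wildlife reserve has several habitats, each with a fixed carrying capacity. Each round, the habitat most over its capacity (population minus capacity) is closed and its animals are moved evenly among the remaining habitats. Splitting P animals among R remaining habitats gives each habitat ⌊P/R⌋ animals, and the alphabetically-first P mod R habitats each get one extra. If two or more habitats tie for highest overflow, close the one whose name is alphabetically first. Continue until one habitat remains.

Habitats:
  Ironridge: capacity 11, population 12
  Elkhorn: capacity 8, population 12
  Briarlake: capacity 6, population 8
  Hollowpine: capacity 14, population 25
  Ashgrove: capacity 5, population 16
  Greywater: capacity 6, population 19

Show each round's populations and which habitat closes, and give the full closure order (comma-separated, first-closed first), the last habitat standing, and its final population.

Closure order: Greywater, Ashgrove, Hollowpine, Elkhorn, Briarlake
Last habitat: Ironridge with 92 animals

Round 1: Ashgrove=16 Briarlake=8 Elkhorn=12 Greywater=19 Hollowpine=25 Ironridge=12 → close Greywater (overflow 13)
  19÷5 = 3 each, +1 to first 4
Round 2: Ashgrove=20 Briarlake=12 Elkhorn=16 Hollowpine=29 Ironridge=15 → close Ashgrove (overflow 15)
  20÷4 = 5 each, +1 to first 0
Round 3: Briarlake=17 Elkhorn=21 Hollowpine=34 Ironridge=20 → close Hollowpine (overflow 20)
  34÷3 = 11 each, +1 to first 1
Round 4: Briarlake=29 Elkhorn=32 Ironridge=31 → close Elkhorn (overflow 24)
  32÷2 = 16 each, +1 to first 0
Round 5: Briarlake=45 Ironridge=47 → close Briarlake (overflow 39)
  45÷1 = 45 each, +1 to first 0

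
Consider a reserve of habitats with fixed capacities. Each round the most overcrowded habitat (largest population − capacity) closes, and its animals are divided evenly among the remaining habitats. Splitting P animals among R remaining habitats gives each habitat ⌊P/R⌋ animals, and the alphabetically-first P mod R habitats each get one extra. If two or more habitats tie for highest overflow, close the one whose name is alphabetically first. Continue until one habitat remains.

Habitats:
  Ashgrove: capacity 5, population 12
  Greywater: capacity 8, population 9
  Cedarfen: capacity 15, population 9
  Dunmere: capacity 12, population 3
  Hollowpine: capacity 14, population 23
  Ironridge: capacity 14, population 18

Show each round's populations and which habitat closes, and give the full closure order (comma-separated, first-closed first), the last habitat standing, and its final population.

Closure order: Hollowpine, Ashgrove, Ironridge, Greywater, Cedarfen
Last habitat: Dunmere with 74 animals

Round 1: Ashgrove=12 Cedarfen=9 Dunmere=3 Greywater=9 Hollowpine=23 Ironridge=18 → close Hollowpine (overflow 9)
  23÷5 = 4 each, +1 to first 3
Round 2: Ashgrove=17 Cedarfen=14 Dunmere=8 Greywater=13 Ironridge=22 → close Ashgrove (overflow 12)
  17÷4 = 4 each, +1 to first 1
Round 3: Cedarfen=19 Dunmere=12 Greywater=17 Ironridge=26 → close Ironridge (overflow 12)
  26÷3 = 8 each, +1 to first 2
Round 4: Cedarfen=28 Dunmere=21 Greywater=25 → close Greywater (overflow 17)
  25÷2 = 12 each, +1 to first 1
Round 5: Cedarfen=41 Dunmere=33 → close Cedarfen (overflow 26)
  41÷1 = 41 each, +1 to first 0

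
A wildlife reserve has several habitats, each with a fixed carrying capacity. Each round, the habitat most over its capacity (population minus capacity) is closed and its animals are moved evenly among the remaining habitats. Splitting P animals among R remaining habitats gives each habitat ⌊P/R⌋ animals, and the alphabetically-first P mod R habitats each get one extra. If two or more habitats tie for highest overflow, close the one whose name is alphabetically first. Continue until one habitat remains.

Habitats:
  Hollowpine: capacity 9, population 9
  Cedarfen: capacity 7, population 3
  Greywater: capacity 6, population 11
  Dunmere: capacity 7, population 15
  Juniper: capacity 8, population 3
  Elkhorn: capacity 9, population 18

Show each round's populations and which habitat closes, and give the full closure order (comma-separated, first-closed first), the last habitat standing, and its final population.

Round 1: Cedarfen=3 Dunmere=15 Elkhorn=18 Greywater=11 Hollowpine=9 Juniper=3 → close Elkhorn (overflow 9)
  18÷5 = 3 each, +1 to first 3
Round 2: Cedarfen=7 Dunmere=19 Greywater=15 Hollowpine=12 Juniper=6 → close Dunmere (overflow 12)
  19÷4 = 4 each, +1 to first 3
Round 3: Cedarfen=12 Greywater=20 Hollowpine=17 Juniper=10 → close Greywater (overflow 14)
  20÷3 = 6 each, +1 to first 2
Round 4: Cedarfen=19 Hollowpine=24 Juniper=16 → close Hollowpine (overflow 15)
  24÷2 = 12 each, +1 to first 0
Round 5: Cedarfen=31 Juniper=28 → close Cedarfen (overflow 24)
  31÷1 = 31 each, +1 to first 0

Closure order: Elkhorn, Dunmere, Greywater, Hollowpine, Cedarfen
Last habitat: Juniper with 59 animals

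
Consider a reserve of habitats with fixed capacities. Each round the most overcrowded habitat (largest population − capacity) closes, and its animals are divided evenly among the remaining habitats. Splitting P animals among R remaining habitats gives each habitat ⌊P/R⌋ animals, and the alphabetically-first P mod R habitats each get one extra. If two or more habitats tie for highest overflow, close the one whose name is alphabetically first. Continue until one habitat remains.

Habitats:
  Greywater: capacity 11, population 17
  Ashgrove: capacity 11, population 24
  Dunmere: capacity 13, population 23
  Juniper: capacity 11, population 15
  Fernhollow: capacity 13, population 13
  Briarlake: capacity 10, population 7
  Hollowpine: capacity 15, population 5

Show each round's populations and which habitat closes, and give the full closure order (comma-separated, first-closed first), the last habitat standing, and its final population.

Round 1: Ashgrove=24 Briarlake=7 Dunmere=23 Fernhollow=13 Greywater=17 Hollowpine=5 Juniper=15 → close Ashgrove (overflow 13)
  24÷6 = 4 each, +1 to first 0
Round 2: Briarlake=11 Dunmere=27 Fernhollow=17 Greywater=21 Hollowpine=9 Juniper=19 → close Dunmere (overflow 14)
  27÷5 = 5 each, +1 to first 2
Round 3: Briarlake=17 Fernhollow=23 Greywater=26 Hollowpine=14 Juniper=24 → close Greywater (overflow 15)
  26÷4 = 6 each, +1 to first 2
Round 4: Briarlake=24 Fernhollow=30 Hollowpine=20 Juniper=30 → close Juniper (overflow 19)
  30÷3 = 10 each, +1 to first 0
Round 5: Briarlake=34 Fernhollow=40 Hollowpine=30 → close Fernhollow (overflow 27)
  40÷2 = 20 each, +1 to first 0
Round 6: Briarlake=54 Hollowpine=50 → close Briarlake (overflow 44)
  54÷1 = 54 each, +1 to first 0

Closure order: Ashgrove, Dunmere, Greywater, Juniper, Fernhollow, Briarlake
Last habitat: Hollowpine with 104 animals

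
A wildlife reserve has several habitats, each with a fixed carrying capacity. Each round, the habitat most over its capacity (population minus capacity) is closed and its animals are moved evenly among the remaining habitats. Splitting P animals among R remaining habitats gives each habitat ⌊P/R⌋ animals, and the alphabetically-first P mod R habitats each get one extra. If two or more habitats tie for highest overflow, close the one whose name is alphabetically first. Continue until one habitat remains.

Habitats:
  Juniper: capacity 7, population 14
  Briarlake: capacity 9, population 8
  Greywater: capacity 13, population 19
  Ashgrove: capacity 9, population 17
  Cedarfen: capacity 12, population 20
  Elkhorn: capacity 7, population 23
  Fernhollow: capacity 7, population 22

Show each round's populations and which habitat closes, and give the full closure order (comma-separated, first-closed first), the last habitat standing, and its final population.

Round 1: Ashgrove=17 Briarlake=8 Cedarfen=20 Elkhorn=23 Fernhollow=22 Greywater=19 Juniper=14 → close Elkhorn (overflow 16)
  23÷6 = 3 each, +1 to first 5
Round 2: Ashgrove=21 Briarlake=12 Cedarfen=24 Fernhollow=26 Greywater=23 Juniper=17 → close Fernhollow (overflow 19)
  26÷5 = 5 each, +1 to first 1
Round 3: Ashgrove=27 Briarlake=17 Cedarfen=29 Greywater=28 Juniper=22 → close Ashgrove (overflow 18)
  27÷4 = 6 each, +1 to first 3
Round 4: Briarlake=24 Cedarfen=36 Greywater=35 Juniper=28 → close Cedarfen (overflow 24)
  36÷3 = 12 each, +1 to first 0
Round 5: Briarlake=36 Greywater=47 Juniper=40 → close Greywater (overflow 34)
  47÷2 = 23 each, +1 to first 1
Round 6: Briarlake=60 Juniper=63 → close Juniper (overflow 56)
  63÷1 = 63 each, +1 to first 0

Closure order: Elkhorn, Fernhollow, Ashgrove, Cedarfen, Greywater, Juniper
Last habitat: Briarlake with 123 animals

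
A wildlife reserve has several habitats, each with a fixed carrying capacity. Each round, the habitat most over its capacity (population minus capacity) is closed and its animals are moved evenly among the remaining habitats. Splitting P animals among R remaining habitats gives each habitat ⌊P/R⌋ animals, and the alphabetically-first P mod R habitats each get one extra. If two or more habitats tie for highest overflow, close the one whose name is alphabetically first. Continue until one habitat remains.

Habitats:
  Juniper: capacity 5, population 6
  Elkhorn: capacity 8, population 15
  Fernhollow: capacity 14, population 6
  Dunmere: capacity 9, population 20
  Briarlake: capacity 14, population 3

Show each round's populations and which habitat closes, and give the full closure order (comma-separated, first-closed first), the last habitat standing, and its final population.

Round 1: Briarlake=3 Dunmere=20 Elkhorn=15 Fernhollow=6 Juniper=6 → close Dunmere (overflow 11)
  20÷4 = 5 each, +1 to first 0
Round 2: Briarlake=8 Elkhorn=20 Fernhollow=11 Juniper=11 → close Elkhorn (overflow 12)
  20÷3 = 6 each, +1 to first 2
Round 3: Briarlake=15 Fernhollow=18 Juniper=17 → close Juniper (overflow 12)
  17÷2 = 8 each, +1 to first 1
Round 4: Briarlake=24 Fernhollow=26 → close Fernhollow (overflow 12)
  26÷1 = 26 each, +1 to first 0

Closure order: Dunmere, Elkhorn, Juniper, Fernhollow
Last habitat: Briarlake with 50 animals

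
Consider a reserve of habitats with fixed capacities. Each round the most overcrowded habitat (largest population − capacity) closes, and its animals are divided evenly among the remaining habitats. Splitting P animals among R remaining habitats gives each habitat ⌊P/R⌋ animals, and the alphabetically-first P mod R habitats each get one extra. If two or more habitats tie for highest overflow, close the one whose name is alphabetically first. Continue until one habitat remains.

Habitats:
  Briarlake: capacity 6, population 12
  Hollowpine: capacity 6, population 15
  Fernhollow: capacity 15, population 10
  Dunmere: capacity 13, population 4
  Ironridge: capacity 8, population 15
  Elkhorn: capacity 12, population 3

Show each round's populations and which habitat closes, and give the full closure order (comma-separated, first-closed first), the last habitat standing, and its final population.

Closure order: Hollowpine, Ironridge, Briarlake, Fernhollow, Dunmere
Last habitat: Elkhorn with 59 animals

Round 1: Briarlake=12 Dunmere=4 Elkhorn=3 Fernhollow=10 Hollowpine=15 Ironridge=15 → close Hollowpine (overflow 9)
  15÷5 = 3 each, +1 to first 0
Round 2: Briarlake=15 Dunmere=7 Elkhorn=6 Fernhollow=13 Ironridge=18 → close Ironridge (overflow 10)
  18÷4 = 4 each, +1 to first 2
Round 3: Briarlake=20 Dunmere=12 Elkhorn=10 Fernhollow=17 → close Briarlake (overflow 14)
  20÷3 = 6 each, +1 to first 2
Round 4: Dunmere=19 Elkhorn=17 Fernhollow=23 → close Fernhollow (overflow 8)
  23÷2 = 11 each, +1 to first 1
Round 5: Dunmere=31 Elkhorn=28 → close Dunmere (overflow 18)
  31÷1 = 31 each, +1 to first 0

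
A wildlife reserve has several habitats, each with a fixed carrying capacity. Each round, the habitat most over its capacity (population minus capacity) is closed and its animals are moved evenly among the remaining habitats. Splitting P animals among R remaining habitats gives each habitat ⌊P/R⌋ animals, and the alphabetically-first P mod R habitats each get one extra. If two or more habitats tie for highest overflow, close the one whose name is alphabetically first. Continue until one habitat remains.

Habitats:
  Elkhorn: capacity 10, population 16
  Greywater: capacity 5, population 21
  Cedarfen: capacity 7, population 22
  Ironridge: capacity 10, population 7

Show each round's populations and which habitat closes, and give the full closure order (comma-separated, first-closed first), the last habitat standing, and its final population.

Closure order: Greywater, Cedarfen, Elkhorn
Last habitat: Ironridge with 66 animals

Round 1: Cedarfen=22 Elkhorn=16 Greywater=21 Ironridge=7 → close Greywater (overflow 16)
  21÷3 = 7 each, +1 to first 0
Round 2: Cedarfen=29 Elkhorn=23 Ironridge=14 → close Cedarfen (overflow 22)
  29÷2 = 14 each, +1 to first 1
Round 3: Elkhorn=38 Ironridge=28 → close Elkhorn (overflow 28)
  38÷1 = 38 each, +1 to first 0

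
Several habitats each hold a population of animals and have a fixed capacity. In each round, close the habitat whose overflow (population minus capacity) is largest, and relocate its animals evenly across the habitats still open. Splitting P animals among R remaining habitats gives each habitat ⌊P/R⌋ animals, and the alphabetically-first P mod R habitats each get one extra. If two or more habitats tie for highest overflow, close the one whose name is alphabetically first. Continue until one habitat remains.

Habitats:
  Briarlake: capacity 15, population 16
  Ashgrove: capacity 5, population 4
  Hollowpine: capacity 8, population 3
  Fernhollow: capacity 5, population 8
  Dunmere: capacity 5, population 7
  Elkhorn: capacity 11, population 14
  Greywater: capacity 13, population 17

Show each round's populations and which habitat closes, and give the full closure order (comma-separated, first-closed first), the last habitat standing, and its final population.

Round 1: Ashgrove=4 Briarlake=16 Dunmere=7 Elkhorn=14 Fernhollow=8 Greywater=17 Hollowpine=3 → close Greywater (overflow 4)
  17÷6 = 2 each, +1 to first 5
Round 2: Ashgrove=7 Briarlake=19 Dunmere=10 Elkhorn=17 Fernhollow=11 Hollowpine=5 → close Elkhorn (overflow 6)
  17÷5 = 3 each, +1 to first 2
Round 3: Ashgrove=11 Briarlake=23 Dunmere=13 Fernhollow=14 Hollowpine=8 → close Fernhollow (overflow 9)
  14÷4 = 3 each, +1 to first 2
Round 4: Ashgrove=15 Briarlake=27 Dunmere=16 Hollowpine=11 → close Briarlake (overflow 12)
  27÷3 = 9 each, +1 to first 0
Round 5: Ashgrove=24 Dunmere=25 Hollowpine=20 → close Dunmere (overflow 20)
  25÷2 = 12 each, +1 to first 1
Round 6: Ashgrove=37 Hollowpine=32 → close Ashgrove (overflow 32)
  37÷1 = 37 each, +1 to first 0

Closure order: Greywater, Elkhorn, Fernhollow, Briarlake, Dunmere, Ashgrove
Last habitat: Hollowpine with 69 animals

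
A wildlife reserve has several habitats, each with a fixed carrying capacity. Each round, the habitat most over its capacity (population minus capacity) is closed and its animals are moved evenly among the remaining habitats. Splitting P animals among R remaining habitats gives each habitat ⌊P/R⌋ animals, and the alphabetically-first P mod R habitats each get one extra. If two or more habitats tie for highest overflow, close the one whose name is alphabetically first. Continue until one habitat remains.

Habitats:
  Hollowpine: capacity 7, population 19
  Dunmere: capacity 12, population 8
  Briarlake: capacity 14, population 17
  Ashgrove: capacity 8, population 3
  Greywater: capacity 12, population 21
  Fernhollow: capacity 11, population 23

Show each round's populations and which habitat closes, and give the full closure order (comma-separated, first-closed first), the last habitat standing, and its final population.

Closure order: Fernhollow, Hollowpine, Greywater, Briarlake, Dunmere
Last habitat: Ashgrove with 91 animals

Round 1: Ashgrove=3 Briarlake=17 Dunmere=8 Fernhollow=23 Greywater=21 Hollowpine=19 → close Fernhollow (overflow 12)
  23÷5 = 4 each, +1 to first 3
Round 2: Ashgrove=8 Briarlake=22 Dunmere=13 Greywater=25 Hollowpine=23 → close Hollowpine (overflow 16)
  23÷4 = 5 each, +1 to first 3
Round 3: Ashgrove=14 Briarlake=28 Dunmere=19 Greywater=30 → close Greywater (overflow 18)
  30÷3 = 10 each, +1 to first 0
Round 4: Ashgrove=24 Briarlake=38 Dunmere=29 → close Briarlake (overflow 24)
  38÷2 = 19 each, +1 to first 0
Round 5: Ashgrove=43 Dunmere=48 → close Dunmere (overflow 36)
  48÷1 = 48 each, +1 to first 0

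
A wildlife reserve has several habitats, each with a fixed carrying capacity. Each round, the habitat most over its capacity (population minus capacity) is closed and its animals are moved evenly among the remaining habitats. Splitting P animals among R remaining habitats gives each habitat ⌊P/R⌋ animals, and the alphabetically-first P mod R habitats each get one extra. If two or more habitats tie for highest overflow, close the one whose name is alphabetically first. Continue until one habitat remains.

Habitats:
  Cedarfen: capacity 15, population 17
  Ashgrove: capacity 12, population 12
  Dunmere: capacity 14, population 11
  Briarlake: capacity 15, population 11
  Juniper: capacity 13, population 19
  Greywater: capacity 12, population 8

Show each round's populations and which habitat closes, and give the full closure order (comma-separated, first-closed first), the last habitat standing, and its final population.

Closure order: Juniper, Cedarfen, Ashgrove, Briarlake, Dunmere
Last habitat: Greywater with 78 animals

Round 1: Ashgrove=12 Briarlake=11 Cedarfen=17 Dunmere=11 Greywater=8 Juniper=19 → close Juniper (overflow 6)
  19÷5 = 3 each, +1 to first 4
Round 2: Ashgrove=16 Briarlake=15 Cedarfen=21 Dunmere=15 Greywater=11 → close Cedarfen (overflow 6)
  21÷4 = 5 each, +1 to first 1
Round 3: Ashgrove=22 Briarlake=20 Dunmere=20 Greywater=16 → close Ashgrove (overflow 10)
  22÷3 = 7 each, +1 to first 1
Round 4: Briarlake=28 Dunmere=27 Greywater=23 → close Briarlake (overflow 13)
  28÷2 = 14 each, +1 to first 0
Round 5: Dunmere=41 Greywater=37 → close Dunmere (overflow 27)
  41÷1 = 41 each, +1 to first 0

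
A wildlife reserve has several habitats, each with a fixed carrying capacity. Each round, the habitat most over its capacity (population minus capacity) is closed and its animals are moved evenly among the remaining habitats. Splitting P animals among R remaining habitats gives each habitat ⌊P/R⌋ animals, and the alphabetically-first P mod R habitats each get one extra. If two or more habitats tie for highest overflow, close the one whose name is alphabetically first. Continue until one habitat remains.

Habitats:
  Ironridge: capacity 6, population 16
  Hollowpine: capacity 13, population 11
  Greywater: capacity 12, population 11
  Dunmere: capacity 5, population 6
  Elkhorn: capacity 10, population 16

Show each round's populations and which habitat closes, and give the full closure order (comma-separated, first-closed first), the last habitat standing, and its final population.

Round 1: Dunmere=6 Elkhorn=16 Greywater=11 Hollowpine=11 Ironridge=16 → close Ironridge (overflow 10)
  16÷4 = 4 each, +1 to first 0
Round 2: Dunmere=10 Elkhorn=20 Greywater=15 Hollowpine=15 → close Elkhorn (overflow 10)
  20÷3 = 6 each, +1 to first 2
Round 3: Dunmere=17 Greywater=22 Hollowpine=21 → close Dunmere (overflow 12)
  17÷2 = 8 each, +1 to first 1
Round 4: Greywater=31 Hollowpine=29 → close Greywater (overflow 19)
  31÷1 = 31 each, +1 to first 0

Closure order: Ironridge, Elkhorn, Dunmere, Greywater
Last habitat: Hollowpine with 60 animals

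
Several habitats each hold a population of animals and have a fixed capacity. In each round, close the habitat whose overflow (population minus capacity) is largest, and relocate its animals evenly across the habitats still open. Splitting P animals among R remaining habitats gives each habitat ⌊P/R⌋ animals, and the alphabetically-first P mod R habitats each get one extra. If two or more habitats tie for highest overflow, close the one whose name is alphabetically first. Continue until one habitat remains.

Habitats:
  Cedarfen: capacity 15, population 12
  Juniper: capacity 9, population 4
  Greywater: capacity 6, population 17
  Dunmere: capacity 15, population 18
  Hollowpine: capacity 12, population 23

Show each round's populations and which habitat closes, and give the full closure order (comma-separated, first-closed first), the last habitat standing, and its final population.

Round 1: Cedarfen=12 Dunmere=18 Greywater=17 Hollowpine=23 Juniper=4 → close Greywater (overflow 11)
  17÷4 = 4 each, +1 to first 1
Round 2: Cedarfen=17 Dunmere=22 Hollowpine=27 Juniper=8 → close Hollowpine (overflow 15)
  27÷3 = 9 each, +1 to first 0
Round 3: Cedarfen=26 Dunmere=31 Juniper=17 → close Dunmere (overflow 16)
  31÷2 = 15 each, +1 to first 1
Round 4: Cedarfen=42 Juniper=32 → close Cedarfen (overflow 27)
  42÷1 = 42 each, +1 to first 0

Closure order: Greywater, Hollowpine, Dunmere, Cedarfen
Last habitat: Juniper with 74 animals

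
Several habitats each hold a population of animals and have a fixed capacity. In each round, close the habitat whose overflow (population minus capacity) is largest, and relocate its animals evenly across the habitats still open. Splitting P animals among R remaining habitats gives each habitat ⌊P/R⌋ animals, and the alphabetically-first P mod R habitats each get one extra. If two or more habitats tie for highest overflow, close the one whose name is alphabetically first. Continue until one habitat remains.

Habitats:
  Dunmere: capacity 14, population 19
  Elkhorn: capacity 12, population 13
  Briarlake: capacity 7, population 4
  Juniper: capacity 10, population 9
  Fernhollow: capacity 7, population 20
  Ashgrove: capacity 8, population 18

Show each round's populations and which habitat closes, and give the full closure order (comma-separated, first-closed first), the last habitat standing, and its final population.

Closure order: Fernhollow, Ashgrove, Dunmere, Elkhorn, Briarlake
Last habitat: Juniper with 83 animals

Round 1: Ashgrove=18 Briarlake=4 Dunmere=19 Elkhorn=13 Fernhollow=20 Juniper=9 → close Fernhollow (overflow 13)
  20÷5 = 4 each, +1 to first 0
Round 2: Ashgrove=22 Briarlake=8 Dunmere=23 Elkhorn=17 Juniper=13 → close Ashgrove (overflow 14)
  22÷4 = 5 each, +1 to first 2
Round 3: Briarlake=14 Dunmere=29 Elkhorn=22 Juniper=18 → close Dunmere (overflow 15)
  29÷3 = 9 each, +1 to first 2
Round 4: Briarlake=24 Elkhorn=32 Juniper=27 → close Elkhorn (overflow 20)
  32÷2 = 16 each, +1 to first 0
Round 5: Briarlake=40 Juniper=43 → close Briarlake (overflow 33)
  40÷1 = 40 each, +1 to first 0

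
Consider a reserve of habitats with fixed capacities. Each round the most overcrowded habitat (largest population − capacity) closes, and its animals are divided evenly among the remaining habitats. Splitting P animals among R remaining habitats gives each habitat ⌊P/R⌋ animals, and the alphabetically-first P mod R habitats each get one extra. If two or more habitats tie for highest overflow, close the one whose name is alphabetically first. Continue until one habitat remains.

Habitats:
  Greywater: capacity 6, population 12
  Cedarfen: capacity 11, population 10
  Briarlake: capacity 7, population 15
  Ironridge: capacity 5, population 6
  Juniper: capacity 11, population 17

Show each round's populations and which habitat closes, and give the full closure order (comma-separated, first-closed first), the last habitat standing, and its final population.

Closure order: Briarlake, Greywater, Juniper, Cedarfen
Last habitat: Ironridge with 60 animals

Round 1: Briarlake=15 Cedarfen=10 Greywater=12 Ironridge=6 Juniper=17 → close Briarlake (overflow 8)
  15÷4 = 3 each, +1 to first 3
Round 2: Cedarfen=14 Greywater=16 Ironridge=10 Juniper=20 → close Greywater (overflow 10)
  16÷3 = 5 each, +1 to first 1
Round 3: Cedarfen=20 Ironridge=15 Juniper=25 → close Juniper (overflow 14)
  25÷2 = 12 each, +1 to first 1
Round 4: Cedarfen=33 Ironridge=27 → close Cedarfen (overflow 22)
  33÷1 = 33 each, +1 to first 0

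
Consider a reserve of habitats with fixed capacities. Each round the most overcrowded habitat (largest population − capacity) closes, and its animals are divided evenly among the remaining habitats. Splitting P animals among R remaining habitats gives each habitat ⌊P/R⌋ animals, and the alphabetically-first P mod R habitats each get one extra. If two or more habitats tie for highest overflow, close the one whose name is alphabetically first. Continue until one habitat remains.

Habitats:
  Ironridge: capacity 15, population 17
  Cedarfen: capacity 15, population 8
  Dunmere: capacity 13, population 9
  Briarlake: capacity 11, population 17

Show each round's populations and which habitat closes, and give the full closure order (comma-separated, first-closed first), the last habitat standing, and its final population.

Round 1: Briarlake=17 Cedarfen=8 Dunmere=9 Ironridge=17 → close Briarlake (overflow 6)
  17÷3 = 5 each, +1 to first 2
Round 2: Cedarfen=14 Dunmere=15 Ironridge=22 → close Ironridge (overflow 7)
  22÷2 = 11 each, +1 to first 0
Round 3: Cedarfen=25 Dunmere=26 → close Dunmere (overflow 13)
  26÷1 = 26 each, +1 to first 0

Closure order: Briarlake, Ironridge, Dunmere
Last habitat: Cedarfen with 51 animals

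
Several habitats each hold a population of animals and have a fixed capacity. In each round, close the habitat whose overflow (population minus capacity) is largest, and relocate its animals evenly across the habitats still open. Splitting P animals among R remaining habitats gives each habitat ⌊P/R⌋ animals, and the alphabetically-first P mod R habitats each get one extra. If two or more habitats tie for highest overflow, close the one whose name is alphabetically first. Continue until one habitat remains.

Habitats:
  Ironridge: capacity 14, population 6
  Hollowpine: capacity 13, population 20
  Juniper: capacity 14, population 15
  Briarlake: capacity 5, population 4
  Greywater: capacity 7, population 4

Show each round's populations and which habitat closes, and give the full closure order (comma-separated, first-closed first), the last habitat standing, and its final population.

Round 1: Briarlake=4 Greywater=4 Hollowpine=20 Ironridge=6 Juniper=15 → close Hollowpine (overflow 7)
  20÷4 = 5 each, +1 to first 0
Round 2: Briarlake=9 Greywater=9 Ironridge=11 Juniper=20 → close Juniper (overflow 6)
  20÷3 = 6 each, +1 to first 2
Round 3: Briarlake=16 Greywater=16 Ironridge=17 → close Briarlake (overflow 11)
  16÷2 = 8 each, +1 to first 0
Round 4: Greywater=24 Ironridge=25 → close Greywater (overflow 17)
  24÷1 = 24 each, +1 to first 0

Closure order: Hollowpine, Juniper, Briarlake, Greywater
Last habitat: Ironridge with 49 animals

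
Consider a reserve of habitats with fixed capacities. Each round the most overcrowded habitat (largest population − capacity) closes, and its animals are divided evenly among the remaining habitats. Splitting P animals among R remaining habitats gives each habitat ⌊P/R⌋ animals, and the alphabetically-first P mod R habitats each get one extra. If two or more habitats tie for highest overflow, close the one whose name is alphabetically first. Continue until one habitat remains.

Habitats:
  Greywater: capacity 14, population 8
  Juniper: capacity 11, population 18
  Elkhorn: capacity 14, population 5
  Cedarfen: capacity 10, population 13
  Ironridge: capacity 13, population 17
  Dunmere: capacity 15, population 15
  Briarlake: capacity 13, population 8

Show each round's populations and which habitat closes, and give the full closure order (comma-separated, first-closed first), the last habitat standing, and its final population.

Closure order: Juniper, Ironridge, Cedarfen, Dunmere, Briarlake, Greywater
Last habitat: Elkhorn with 84 animals

Round 1: Briarlake=8 Cedarfen=13 Dunmere=15 Elkhorn=5 Greywater=8 Ironridge=17 Juniper=18 → close Juniper (overflow 7)
  18÷6 = 3 each, +1 to first 0
Round 2: Briarlake=11 Cedarfen=16 Dunmere=18 Elkhorn=8 Greywater=11 Ironridge=20 → close Ironridge (overflow 7)
  20÷5 = 4 each, +1 to first 0
Round 3: Briarlake=15 Cedarfen=20 Dunmere=22 Elkhorn=12 Greywater=15 → close Cedarfen (overflow 10)
  20÷4 = 5 each, +1 to first 0
Round 4: Briarlake=20 Dunmere=27 Elkhorn=17 Greywater=20 → close Dunmere (overflow 12)
  27÷3 = 9 each, +1 to first 0
Round 5: Briarlake=29 Elkhorn=26 Greywater=29 → close Briarlake (overflow 16)
  29÷2 = 14 each, +1 to first 1
Round 6: Elkhorn=41 Greywater=43 → close Greywater (overflow 29)
  43÷1 = 43 each, +1 to first 0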